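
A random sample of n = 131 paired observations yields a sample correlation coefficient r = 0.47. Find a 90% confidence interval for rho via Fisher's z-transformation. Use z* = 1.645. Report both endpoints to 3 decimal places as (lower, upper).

Fisher z: z_r = atanh(r) = ½·ln((1+0.47)/(1−0.47)) = 0.510070
SE(z) = 1/√(n−3) = 1/√128 = 0.088388
90% ⇒ z* = 1.645; margin = 1.645·0.088388 = 0.145398
CI on z-scale: (0.364672, 0.655468)
Back-transform: tanh(0.364672) = 0.349323, tanh(0.655468) = 0.575339

(0.349, 0.575)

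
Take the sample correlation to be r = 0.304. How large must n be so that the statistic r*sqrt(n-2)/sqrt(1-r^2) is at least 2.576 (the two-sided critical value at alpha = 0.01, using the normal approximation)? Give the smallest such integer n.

68

r√(n−2)/√(1−r²) ≥ 2.576  ⇔  n−2 ≥ (2.576)²·(1−r²)/r²
(1−r²)/r² = (1−0.092416)/0.092416 = 9.8206
n ≥ 2 + 6.635776·9.8206 = 2 + 65.1673 = 67.1673
⌈67.1673⌉ = 68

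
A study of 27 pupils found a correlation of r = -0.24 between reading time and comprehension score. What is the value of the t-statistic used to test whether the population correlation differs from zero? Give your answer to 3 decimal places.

-1.236

t = r·√(n−2) / √(1−r²) with r = -0.24, n = 27
  = -0.24·√25 / √(1 − 0.0576)
  = -0.24·5.000000 / 0.970773
  = -1.200000 / 0.970773 = -1.236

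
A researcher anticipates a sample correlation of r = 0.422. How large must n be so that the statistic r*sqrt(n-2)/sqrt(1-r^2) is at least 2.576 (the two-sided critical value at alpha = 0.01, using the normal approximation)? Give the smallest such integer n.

33

r√(n−2)/√(1−r²) ≥ 2.576  ⇔  n−2 ≥ (2.576)²·(1−r²)/r²
(1−r²)/r² = (1−0.178084)/0.178084 = 4.6153
n ≥ 2 + 6.635776·4.6153 = 2 + 30.6261 = 32.6261
⌈32.6261⌉ = 33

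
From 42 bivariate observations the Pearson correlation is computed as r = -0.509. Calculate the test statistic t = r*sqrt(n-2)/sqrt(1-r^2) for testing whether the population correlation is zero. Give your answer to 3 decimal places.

-3.740

t = r·√(n−2) / √(1−r²) with r = -0.509, n = 42
  = -0.509·√40 / √(1 − 0.259081)
  = -0.509·6.324555 / 0.860767
  = -3.219198 / 0.860767 = -3.740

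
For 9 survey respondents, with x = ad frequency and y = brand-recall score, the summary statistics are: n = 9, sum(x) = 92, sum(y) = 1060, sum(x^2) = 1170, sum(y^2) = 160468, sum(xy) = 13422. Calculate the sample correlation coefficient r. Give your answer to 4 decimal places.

S_xy = nΣxy − ΣxΣy = 9·13422 − 92·1060 = 120798 − 97520 = 23278
S_xx = nΣx² − (Σx)² = 9·1170 − 92² = 10530 − 8464 = 2066
S_yy = nΣy² − (Σy)² = 9·160468 − 1060² = 1444212 − 1123600 = 320612
r = S_xy / √(S_xx·S_yy) = 23278 / √(2066·320612) = 23278 / √662384392 = 23278 / 25736.8295 = 0.9045

0.9045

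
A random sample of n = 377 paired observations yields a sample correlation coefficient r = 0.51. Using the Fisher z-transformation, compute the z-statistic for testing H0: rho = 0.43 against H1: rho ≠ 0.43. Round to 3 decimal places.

1.989

z_r = atanh(0.51) = 0.562730,  z_0 = atanh(0.43) = 0.459897
SE = 1/√(n−3) = 1/√374 = 0.051709
z = (z_r − z_0)/SE = (0.562730 − 0.459897) / 0.051709 = 0.102833 / 0.051709 = 1.989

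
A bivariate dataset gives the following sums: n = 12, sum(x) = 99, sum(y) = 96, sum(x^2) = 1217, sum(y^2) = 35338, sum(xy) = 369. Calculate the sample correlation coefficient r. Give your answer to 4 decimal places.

Numerator: nΣxy − (Σx)(Σy) = 12·369 − (99)(96) = -5076
Denominator: √[(nΣx²−(Σx)²)(nΣy²−(Σy)²)]
  nΣx²−(Σx)² = 12·1217 − 9801 = 4803;  nΣy²−(Σy)² = 12·35338 − 9216 = 414840
  √(4803·414840) = √1992476520 = 44637.1652
r = -5076 / 44637.1652 = -0.1137

-0.1137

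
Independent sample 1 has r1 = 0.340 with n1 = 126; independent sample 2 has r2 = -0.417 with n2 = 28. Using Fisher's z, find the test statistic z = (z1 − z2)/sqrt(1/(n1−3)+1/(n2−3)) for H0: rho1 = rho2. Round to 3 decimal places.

Fisher z-transforms: z1 = atanh(0.340) = 0.354093, z2 = atanh(-0.417) = -0.444055; difference d = 0.798148
Var(d) = 1/123 + 1/25 = 0.0081301 + 0.0400000 = 0.0481301
z = d/√Var(d) = 0.798148 / √0.0481301 = 0.798148 / 0.219386 = 3.638

3.638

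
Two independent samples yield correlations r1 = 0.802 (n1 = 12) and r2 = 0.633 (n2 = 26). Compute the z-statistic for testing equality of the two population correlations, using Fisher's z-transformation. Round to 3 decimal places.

0.910

z1 = atanh(0.802) = 1.104193,  z2 = atanh(0.633) = 0.746406
SE = √(1/(n1−3) + 1/(n2−3)) = √(1/9 + 1/23) = √(0.1111111 + 0.0434783) = √0.1545894 = 0.393179
z = (z1 − z2)/SE = (1.104193 − 0.746406) / 0.393179 = 0.357787 / 0.393179 = 0.910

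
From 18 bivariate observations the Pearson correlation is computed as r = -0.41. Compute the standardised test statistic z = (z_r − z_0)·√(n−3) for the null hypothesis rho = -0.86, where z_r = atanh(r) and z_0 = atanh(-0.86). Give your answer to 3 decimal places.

3.322

z_r = atanh(-0.41) = -0.435611,  z_0 = atanh(-0.86) = -1.293345
SE = 1/√(n−3) = 1/√15 = 0.258199
z = (z_r − z_0)/SE = (-0.435611 − (-1.293345)) / 0.258199 = 0.857734 / 0.258199 = 3.322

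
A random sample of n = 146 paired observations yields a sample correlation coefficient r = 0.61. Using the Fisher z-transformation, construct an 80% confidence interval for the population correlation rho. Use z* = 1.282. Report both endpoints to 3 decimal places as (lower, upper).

Fisher z: z_r = atanh(r) = ½·ln((1+0.61)/(1−0.61)) = 0.708921
SE(z) = 1/√(n−3) = 1/√143 = 0.083624
80% ⇒ z* = 1.282; margin = 1.282·0.083624 = 0.107206
CI on z-scale: (0.601715, 0.816127)
Back-transform: tanh(0.601715) = 0.538269, tanh(0.816127) = 0.672956

(0.538, 0.673)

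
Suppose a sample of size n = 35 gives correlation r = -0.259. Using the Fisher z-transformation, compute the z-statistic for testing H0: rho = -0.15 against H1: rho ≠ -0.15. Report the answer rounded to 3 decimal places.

z_r = atanh(-0.259) = -0.265036,  z_0 = atanh(-0.15) = -0.151140
SE = 1/√(n−3) = 1/√32 = 0.176777
z = (z_r − z_0)/SE = (-0.265036 − (-0.151140)) / 0.176777 = -0.113896 / 0.176777 = -0.644

-0.644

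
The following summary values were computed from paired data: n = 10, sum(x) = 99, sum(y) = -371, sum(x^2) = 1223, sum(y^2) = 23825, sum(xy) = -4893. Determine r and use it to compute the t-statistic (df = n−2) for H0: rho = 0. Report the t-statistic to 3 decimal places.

-3.531

Numerator: nΣxy − (Σx)(Σy) = 10·(-4893) − (99)(-371) = -12201
Denominator: √[(nΣx²−(Σx)²)(nΣy²−(Σy)²)]
  nΣx²−(Σx)² = 10·1223 − 9801 = 2429;  nΣy²−(Σy)² = 10·23825 − 137641 = 100609
  √(2429·100609) = √244379261 = 15632.6345
r = -12201 / 15632.6345 = -0.7805
t = r·√(n−2)/√(1−r²) = -0.7805·√8 / √(1−0.609180) = -2.207587 / 0.625156 = -3.531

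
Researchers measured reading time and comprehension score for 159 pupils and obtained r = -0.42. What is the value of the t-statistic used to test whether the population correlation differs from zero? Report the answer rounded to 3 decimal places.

t = r·√(n−2) / √(1−r²) with r = -0.42, n = 159
  = -0.42·√157 / √(1 − 0.1764)
  = -0.42·12.529964 / 0.907524
  = -5.262585 / 0.907524 = -5.799

-5.799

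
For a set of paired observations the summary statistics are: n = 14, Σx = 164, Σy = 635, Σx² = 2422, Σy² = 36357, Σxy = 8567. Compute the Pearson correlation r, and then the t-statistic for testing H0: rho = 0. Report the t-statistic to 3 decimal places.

S_xy = nΣxy − ΣxΣy = 14·8567 − 164·635 = 119938 − 104140 = 15798
S_xx = nΣx² − (Σx)² = 14·2422 − 164² = 33908 − 26896 = 7012
S_yy = nΣy² − (Σy)² = 14·36357 − 635² = 508998 − 403225 = 105773
r = S_xy / √(S_xx·S_yy) = 15798 / √(7012·105773) = 15798 / √741680276 = 15798 / 27233.8076 = 0.5801
t = r·√(n−2)/√(1−r²) = 0.5801·√12 / √(1−0.336516) = 2.009525 / 0.814545 = 2.467

2.467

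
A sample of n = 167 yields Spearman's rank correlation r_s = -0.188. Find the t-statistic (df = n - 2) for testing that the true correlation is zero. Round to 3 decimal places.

t = r_s·√(n−2) / √(1−r_s²) with r_s = -0.188, n = 167
  = -0.188·√165 / √(1 − 0.035344)
  = -0.188·12.845233 / 0.982169
  = -2.414904 / 0.982169 = -2.459

-2.459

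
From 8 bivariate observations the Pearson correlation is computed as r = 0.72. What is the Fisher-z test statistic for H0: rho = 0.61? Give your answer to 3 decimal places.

z_r = atanh(0.72) = 0.907645,  z_0 = atanh(0.61) = 0.708921
SE = 1/√(n−3) = 1/√5 = 0.447214
z = (z_r − z_0)/SE = (0.907645 − 0.708921) / 0.447214 = 0.198724 / 0.447214 = 0.444

0.444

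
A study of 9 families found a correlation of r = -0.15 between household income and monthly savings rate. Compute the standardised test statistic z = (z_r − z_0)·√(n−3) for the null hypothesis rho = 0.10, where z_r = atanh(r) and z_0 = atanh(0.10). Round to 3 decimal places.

Fisher z: atanh(-0.15) = -0.151140, atanh(0.10) = 0.100335
z = (z_r − z_0)·√(n−3) = (-0.151140 − 0.100335)·√6 = -0.251475 · 2.449490 = -0.616

-0.616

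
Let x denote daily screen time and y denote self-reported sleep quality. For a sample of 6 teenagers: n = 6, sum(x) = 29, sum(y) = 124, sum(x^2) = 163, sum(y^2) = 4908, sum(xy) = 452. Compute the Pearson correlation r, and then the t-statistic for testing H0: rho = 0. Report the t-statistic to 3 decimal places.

-1.651

S_xy = nΣxy − ΣxΣy = 6·452 − 29·124 = 2712 − 3596 = -884
S_xx = nΣx² − (Σx)² = 6·163 − 29² = 978 − 841 = 137
S_yy = nΣy² − (Σy)² = 6·4908 − 124² = 29448 − 15376 = 14072
r = S_xy / √(S_xx·S_yy) = -884 / √(137·14072) = -884 / √1927864 = -884 / 1388.4754 = -0.6367
t = r·√(n−2)/√(1−r²) = -0.6367·√4 / √(1−0.405387) = -1.273400 / 0.771112 = -1.651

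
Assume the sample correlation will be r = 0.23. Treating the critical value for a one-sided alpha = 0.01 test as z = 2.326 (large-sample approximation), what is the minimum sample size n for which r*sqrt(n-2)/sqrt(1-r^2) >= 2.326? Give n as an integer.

r√(n−2)/√(1−r²) ≥ 2.326  ⇔  n−2 ≥ (2.326)²·(1−r²)/r²
(1−r²)/r² = (1−0.0529)/0.0529 = 17.9036
n ≥ 2 + 5.410276·17.9036 = 2 + 96.8634 = 98.8634
⌈98.8634⌉ = 99

99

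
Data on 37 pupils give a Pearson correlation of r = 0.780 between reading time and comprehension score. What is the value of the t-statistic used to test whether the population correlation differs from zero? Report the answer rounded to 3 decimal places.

t = r·√(n−2) / √(1−r²) with r = 0.780, n = 37
  = 0.780·√35 / √(1 − 0.608400)
  = 0.780·5.916080 / 0.625780
  = 4.614542 / 0.625780 = 7.374

7.374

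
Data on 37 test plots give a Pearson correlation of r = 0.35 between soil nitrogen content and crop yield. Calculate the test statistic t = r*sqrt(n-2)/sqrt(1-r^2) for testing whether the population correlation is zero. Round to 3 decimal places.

2.210

t = r·√(n−2) / √(1−r²) with r = 0.35, n = 37
  = 0.35·√35 / √(1 − 0.1225)
  = 0.35·5.916080 / 0.936750
  = 2.070628 / 0.936750 = 2.210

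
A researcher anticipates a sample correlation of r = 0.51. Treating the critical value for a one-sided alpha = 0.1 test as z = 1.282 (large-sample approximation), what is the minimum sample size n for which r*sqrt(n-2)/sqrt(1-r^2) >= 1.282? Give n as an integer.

Need r·√(n−2)/√(1−r²) ≥ 1.282
√(n−2) ≥ 1.282·√(1−0.2601) / 0.51 = 1.282·0.860174 / 0.51 = 2.1622
n−2 ≥ 4.6751  ⇒  n ≥ 6.6751
Smallest integer n = 7

7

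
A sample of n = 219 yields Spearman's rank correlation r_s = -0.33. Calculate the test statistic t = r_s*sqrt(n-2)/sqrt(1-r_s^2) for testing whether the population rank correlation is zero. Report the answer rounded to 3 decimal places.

1 − r_s² = 1 − 0.1089 = 0.8911;  √(1−r_s²) = 0.943981
√(n−2) = √217 = 14.730920
t = r_s·√(n−2)/√(1−r_s²) = -0.33 · 14.730920 / 0.943981 = -5.150

-5.150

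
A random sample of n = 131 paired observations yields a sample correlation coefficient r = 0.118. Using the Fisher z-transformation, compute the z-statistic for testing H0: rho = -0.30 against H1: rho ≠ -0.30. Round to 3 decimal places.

4.843

z_r = atanh(0.118) = 0.118552,  z_0 = atanh(-0.30) = -0.309520
SE = 1/√(n−3) = 1/√128 = 0.088388
z = (z_r − z_0)/SE = (0.118552 − (-0.309520)) / 0.088388 = 0.428072 / 0.088388 = 4.843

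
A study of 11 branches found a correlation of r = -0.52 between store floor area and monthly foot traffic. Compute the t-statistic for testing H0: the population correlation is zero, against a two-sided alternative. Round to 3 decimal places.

1 − r² = 1 − 0.2704 = 0.7296;  √(1−r²) = 0.854166
√(n−2) = √9 = 3.000000
t = r·√(n−2)/√(1−r²) = -0.52 · 3.000000 / 0.854166 = -1.826

-1.826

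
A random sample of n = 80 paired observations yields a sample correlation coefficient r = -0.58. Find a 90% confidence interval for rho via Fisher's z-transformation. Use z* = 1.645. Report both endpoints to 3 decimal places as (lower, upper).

Fisher z: z_r = atanh(r) = ½·ln((1+(-0.58))/(1−(-0.58))) = -0.662463
SE(z) = 1/√(n−3) = 1/√77 = 0.113961
90% ⇒ z* = 1.645; margin = 1.645·0.113961 = 0.187466
CI on z-scale: (-0.849929, -0.474997)
Back-transform: tanh(-0.849929) = -0.691032, tanh(-0.474997) = -0.442228

(-0.691, -0.442)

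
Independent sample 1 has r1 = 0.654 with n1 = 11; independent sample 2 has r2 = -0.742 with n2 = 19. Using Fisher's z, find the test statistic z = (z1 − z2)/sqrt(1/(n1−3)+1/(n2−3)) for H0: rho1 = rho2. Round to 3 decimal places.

4.012

z1 = atanh(0.654) = 0.782257,  z2 = atanh(-0.742) = -0.954915
SE = √(1/(n1−3) + 1/(n2−3)) = √(1/8 + 1/16) = √(0.1250000 + 0.0625000) = √0.1875000 = 0.433013
z = (z1 − z2)/SE = (0.782257 − (-0.954915)) / 0.433013 = 1.737172 / 0.433013 = 4.012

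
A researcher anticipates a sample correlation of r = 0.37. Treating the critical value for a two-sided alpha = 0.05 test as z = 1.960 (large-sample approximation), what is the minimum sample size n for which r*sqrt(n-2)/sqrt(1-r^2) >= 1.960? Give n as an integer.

27

r√(n−2)/√(1−r²) ≥ 1.960  ⇔  n−2 ≥ (1.960)²·(1−r²)/r²
(1−r²)/r² = (1−0.1369)/0.1369 = 6.3046
n ≥ 2 + 3.8416·6.3046 = 2 + 24.2198 = 26.2198
⌈26.2198⌉ = 27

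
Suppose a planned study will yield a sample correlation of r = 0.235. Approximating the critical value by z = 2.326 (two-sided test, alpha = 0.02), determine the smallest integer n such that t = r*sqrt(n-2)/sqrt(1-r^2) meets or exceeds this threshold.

95

r√(n−2)/√(1−r²) ≥ 2.326  ⇔  n−2 ≥ (2.326)²·(1−r²)/r²
(1−r²)/r² = (1−0.055225)/0.055225 = 17.1077
n ≥ 2 + 5.410276·17.1077 = 2 + 92.5574 = 94.5574
⌈94.5574⌉ = 95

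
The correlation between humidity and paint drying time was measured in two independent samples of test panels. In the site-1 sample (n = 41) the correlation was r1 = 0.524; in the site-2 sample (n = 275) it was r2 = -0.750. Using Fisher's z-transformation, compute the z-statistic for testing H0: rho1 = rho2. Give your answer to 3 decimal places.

8.978

z1 = atanh(0.524) = 0.581838,  z2 = atanh(-0.750) = -0.972955
SE = √(1/(n1−3) + 1/(n2−3)) = √(1/38 + 1/272) = √(0.0263158 + 0.0036765) = √0.0299923 = 0.173183
z = (z1 − z2)/SE = (0.581838 − (-0.972955)) / 0.173183 = 1.554793 / 0.173183 = 8.978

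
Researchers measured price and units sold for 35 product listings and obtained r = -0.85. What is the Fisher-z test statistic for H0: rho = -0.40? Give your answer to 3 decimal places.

z_r = atanh(-0.85) = -1.256153,  z_0 = atanh(-0.40) = -0.423649
SE = 1/√(n−3) = 1/√32 = 0.176777
z = (z_r − z_0)/SE = (-1.256153 − (-0.423649)) / 0.176777 = -0.832504 / 0.176777 = -4.709

-4.709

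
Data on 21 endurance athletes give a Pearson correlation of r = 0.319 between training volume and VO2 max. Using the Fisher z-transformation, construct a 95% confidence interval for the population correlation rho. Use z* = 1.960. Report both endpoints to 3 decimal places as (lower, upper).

Fisher z: z_r = atanh(r) = ½·ln((1+0.319)/(1−0.319)) = 0.330533
SE(z) = 1/√(n−3) = 1/√18 = 0.235702
95% ⇒ z* = 1.960; margin = 1.960·0.235702 = 0.461976
CI on z-scale: (-0.131443, 0.792509)
Back-transform: tanh(-0.131443) = -0.130691, tanh(0.792509) = 0.659828

(-0.131, 0.660)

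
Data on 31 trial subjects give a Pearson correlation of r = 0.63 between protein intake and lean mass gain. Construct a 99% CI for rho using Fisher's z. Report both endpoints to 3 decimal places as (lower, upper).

(0.249, 0.842)

Fisher z: z_r = atanh(r) = ½·ln((1+0.63)/(1−0.63)) = 0.741416
SE(z) = 1/√(n−3) = 1/√28 = 0.188982
99% ⇒ z* = 2.576; margin = 2.576·0.188982 = 0.486818
CI on z-scale: (0.254598, 1.228234)
Back-transform: tanh(0.254598) = 0.249236, tanh(1.228234) = 0.842066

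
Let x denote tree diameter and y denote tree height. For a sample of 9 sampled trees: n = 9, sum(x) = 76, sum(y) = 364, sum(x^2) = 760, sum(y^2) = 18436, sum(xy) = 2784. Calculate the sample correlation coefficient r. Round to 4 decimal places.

S_xy = nΣxy − ΣxΣy = 9·2784 − 76·364 = 25056 − 27664 = -2608
S_xx = nΣx² − (Σx)² = 9·760 − 76² = 6840 − 5776 = 1064
S_yy = nΣy² − (Σy)² = 9·18436 − 364² = 165924 − 132496 = 33428
r = S_xy / √(S_xx·S_yy) = -2608 / √(1064·33428) = -2608 / √35567392 = -2608 / 5963.8404 = -0.4373

-0.4373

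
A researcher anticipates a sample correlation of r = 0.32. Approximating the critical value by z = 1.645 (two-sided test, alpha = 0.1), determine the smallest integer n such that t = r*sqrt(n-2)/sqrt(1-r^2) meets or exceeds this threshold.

26

Need r·√(n−2)/√(1−r²) ≥ 1.645
√(n−2) ≥ 1.645·√(1−0.1024) / 0.32 = 1.645·0.947418 / 0.32 = 4.8703
n−2 ≥ 23.7198  ⇒  n ≥ 25.7198
Smallest integer n = 26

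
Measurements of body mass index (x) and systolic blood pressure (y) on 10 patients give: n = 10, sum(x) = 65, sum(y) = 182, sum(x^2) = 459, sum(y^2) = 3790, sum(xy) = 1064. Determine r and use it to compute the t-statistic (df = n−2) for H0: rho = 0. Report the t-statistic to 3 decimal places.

Numerator: nΣxy − (Σx)(Σy) = 10·1064 − (65)(182) = -1190
Denominator: √[(nΣx²−(Σx)²)(nΣy²−(Σy)²)]
  nΣx²−(Σx)² = 10·459 − 4225 = 365;  nΣy²−(Σy)² = 10·3790 − 33124 = 4776
  √(365·4776) = √1743240 = 1320.3181
r = -1190 / 1320.3181 = -0.9013
t = r·√(n−2)/√(1−r²) = -0.9013·√8 / √(1−0.812342) = -2.549261 / 0.433195 = -5.885

-5.885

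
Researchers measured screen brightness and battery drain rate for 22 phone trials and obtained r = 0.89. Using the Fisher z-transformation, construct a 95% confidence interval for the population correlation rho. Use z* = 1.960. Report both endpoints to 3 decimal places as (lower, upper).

z_r = atanh(0.89) = 1.421926;  SE = 1/√(n−3) = 1/√19 = 0.229416
z-limits: 1.421926 ± 1.960·0.229416 = 1.421926 ± 0.449655 = [0.972271, 1.871581]
ρ-limits: (tanh 0.972271, tanh 1.871581) = (0.750, 0.954)

(0.750, 0.954)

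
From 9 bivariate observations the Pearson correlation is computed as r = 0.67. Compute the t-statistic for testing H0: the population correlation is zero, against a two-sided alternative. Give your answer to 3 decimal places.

2.388

t = r·√(n−2) / √(1−r²) with r = 0.67, n = 9
  = 0.67·√7 / √(1 − 0.4489)
  = 0.67·2.645751 / 0.742361
  = 1.772653 / 0.742361 = 2.388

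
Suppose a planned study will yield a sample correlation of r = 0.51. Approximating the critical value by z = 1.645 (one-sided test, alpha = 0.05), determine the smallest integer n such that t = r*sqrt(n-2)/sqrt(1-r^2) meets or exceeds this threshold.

Need r·√(n−2)/√(1−r²) ≥ 1.645
√(n−2) ≥ 1.645·√(1−0.2601) / 0.51 = 1.645·0.860174 / 0.51 = 2.7745
n−2 ≥ 7.6979  ⇒  n ≥ 9.6979
Smallest integer n = 10

10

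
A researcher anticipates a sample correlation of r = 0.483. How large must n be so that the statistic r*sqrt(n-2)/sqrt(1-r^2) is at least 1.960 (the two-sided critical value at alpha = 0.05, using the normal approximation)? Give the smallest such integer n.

15

r√(n−2)/√(1−r²) ≥ 1.960  ⇔  n−2 ≥ (1.960)²·(1−r²)/r²
(1−r²)/r² = (1−0.233289)/0.233289 = 3.2865
n ≥ 2 + 3.8416·3.2865 = 2 + 12.6254 = 14.6254
⌈14.6254⌉ = 15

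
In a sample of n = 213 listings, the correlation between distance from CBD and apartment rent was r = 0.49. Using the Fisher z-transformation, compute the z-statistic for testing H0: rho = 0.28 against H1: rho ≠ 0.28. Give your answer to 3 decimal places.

z_r = atanh(0.49) = 0.536060,  z_0 = atanh(0.28) = 0.287682
SE = 1/√(n−3) = 1/√210 = 0.069007
z = (z_r − z_0)/SE = (0.536060 − 0.287682) / 0.069007 = 0.248378 / 0.069007 = 3.599

3.599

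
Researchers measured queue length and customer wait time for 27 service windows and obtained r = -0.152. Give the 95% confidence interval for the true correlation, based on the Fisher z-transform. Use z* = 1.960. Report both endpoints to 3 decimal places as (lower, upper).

(-0.503, 0.242)

z_r = atanh(-0.152) = -0.153187;  SE = 1/√(n−3) = 1/√24 = 0.204124
z-limits: -0.153187 ± 1.960·0.204124 = -0.153187 ± 0.400083 = [-0.553270, 0.246896]
ρ-limits: (tanh -0.553270, tanh 0.246896) = (-0.503, 0.242)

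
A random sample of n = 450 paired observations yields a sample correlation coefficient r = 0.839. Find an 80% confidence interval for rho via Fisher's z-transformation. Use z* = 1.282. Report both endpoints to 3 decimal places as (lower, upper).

z_r = atanh(0.839) = 1.217786;  SE = 1/√(n−3) = 1/√447 = 0.047298
z-limits: 1.217786 ± 1.282·0.047298 = 1.217786 ± 0.060636 = [1.157150, 1.278422]
ρ-limits: (tanh 1.157150, tanh 1.278422) = (0.820, 0.856)

(0.820, 0.856)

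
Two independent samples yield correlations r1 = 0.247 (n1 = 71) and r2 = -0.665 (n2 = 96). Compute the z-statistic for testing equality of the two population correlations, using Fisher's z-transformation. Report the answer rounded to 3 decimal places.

z1 = atanh(0.247) = 0.252215,  z2 = atanh(-0.665) = -0.801725
SE = √(1/(n1−3) + 1/(n2−3)) = √(1/68 + 1/93) = √(0.0147059 + 0.0107527) = √0.0254586 = 0.159558
z = (z1 − z2)/SE = (0.252215 − (-0.801725)) / 0.159558 = 1.053940 / 0.159558 = 6.605

6.605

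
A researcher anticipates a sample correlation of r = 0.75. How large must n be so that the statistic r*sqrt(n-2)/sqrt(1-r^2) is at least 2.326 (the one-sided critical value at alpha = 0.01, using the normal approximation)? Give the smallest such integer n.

7

Need r·√(n−2)/√(1−r²) ≥ 2.326
√(n−2) ≥ 2.326·√(1−0.5625) / 0.75 = 2.326·0.661438 / 0.75 = 2.0513
n−2 ≥ 4.2078  ⇒  n ≥ 6.2078
Smallest integer n = 7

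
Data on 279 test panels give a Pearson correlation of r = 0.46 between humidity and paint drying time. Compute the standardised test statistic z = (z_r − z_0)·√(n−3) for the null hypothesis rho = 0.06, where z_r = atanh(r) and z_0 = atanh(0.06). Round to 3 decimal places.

Fisher z: atanh(0.46) = 0.497311, atanh(0.06) = 0.060072
z = (z_r − z_0)·√(n−3) = (0.497311 − 0.060072)·√276 = 0.437239 · 16.613248 = 7.264

7.264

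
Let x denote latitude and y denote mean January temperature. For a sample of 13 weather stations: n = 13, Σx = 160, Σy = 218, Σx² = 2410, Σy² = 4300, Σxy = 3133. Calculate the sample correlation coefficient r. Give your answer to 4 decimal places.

0.8443

S_xy = nΣxy − ΣxΣy = 13·3133 − 160·218 = 40729 − 34880 = 5849
S_xx = nΣx² − (Σx)² = 13·2410 − 160² = 31330 − 25600 = 5730
S_yy = nΣy² − (Σy)² = 13·4300 − 218² = 55900 − 47524 = 8376
r = S_xy / √(S_xx·S_yy) = 5849 / √(5730·8376) = 5849 / √47994480 = 5849 / 6927.8048 = 0.8443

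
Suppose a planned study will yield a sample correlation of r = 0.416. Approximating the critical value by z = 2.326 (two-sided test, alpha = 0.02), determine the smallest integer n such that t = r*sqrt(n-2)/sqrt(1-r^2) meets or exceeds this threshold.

28

r√(n−2)/√(1−r²) ≥ 2.326  ⇔  n−2 ≥ (2.326)²·(1−r²)/r²
(1−r²)/r² = (1−0.173056)/0.173056 = 4.7785
n ≥ 2 + 5.410276·4.7785 = 2 + 25.8530 = 27.8530
⌈27.8530⌉ = 28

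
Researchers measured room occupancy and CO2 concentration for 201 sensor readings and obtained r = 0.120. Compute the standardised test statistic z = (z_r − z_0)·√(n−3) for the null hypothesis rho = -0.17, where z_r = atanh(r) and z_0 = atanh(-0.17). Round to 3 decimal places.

4.112

z_r = atanh(0.120) = 0.120581,  z_0 = atanh(-0.17) = -0.171667
SE = 1/√(n−3) = 1/√198 = 0.071067
z = (z_r − z_0)/SE = (0.120581 − (-0.171667)) / 0.071067 = 0.292248 / 0.071067 = 4.112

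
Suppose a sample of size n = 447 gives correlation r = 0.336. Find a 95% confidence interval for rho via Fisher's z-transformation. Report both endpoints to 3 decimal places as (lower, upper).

z_r = atanh(0.336) = 0.349577;  SE = 1/√(n−3) = 1/√444 = 0.047458
z-limits: 0.349577 ± 1.960·0.047458 = 0.349577 ± 0.093018 = [0.256559, 0.442595]
ρ-limits: (tanh 0.256559, tanh 0.442595) = (0.251, 0.416)

(0.251, 0.416)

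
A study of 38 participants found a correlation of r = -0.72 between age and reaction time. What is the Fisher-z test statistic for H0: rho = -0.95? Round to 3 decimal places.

z_r = atanh(-0.72) = -0.907645,  z_0 = atanh(-0.95) = -1.831781
SE = 1/√(n−3) = 1/√35 = 0.169031
z = (z_r − z_0)/SE = (-0.907645 − (-1.831781)) / 0.169031 = 0.924136 / 0.169031 = 5.467

5.467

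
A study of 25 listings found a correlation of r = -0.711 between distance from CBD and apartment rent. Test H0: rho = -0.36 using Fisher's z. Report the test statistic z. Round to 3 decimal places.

Fisher z: atanh(-0.711) = -0.889203, atanh(-0.36) = -0.376886
z = (z_r − z_0)·√(n−3) = (-0.889203 − (-0.376886))·√22 = -0.512317 · 4.690416 = -2.403

-2.403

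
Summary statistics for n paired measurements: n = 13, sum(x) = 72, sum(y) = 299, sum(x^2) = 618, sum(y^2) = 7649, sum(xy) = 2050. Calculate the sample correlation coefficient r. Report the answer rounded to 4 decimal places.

0.9577

S_xy = nΣxy − ΣxΣy = 13·2050 − 72·299 = 26650 − 21528 = 5122
S_xx = nΣx² − (Σx)² = 13·618 − 72² = 8034 − 5184 = 2850
S_yy = nΣy² − (Σy)² = 13·7649 − 299² = 99437 − 89401 = 10036
r = S_xy / √(S_xx·S_yy) = 5122 / √(2850·10036) = 5122 / √28602600 = 5122 / 5348.1399 = 0.9577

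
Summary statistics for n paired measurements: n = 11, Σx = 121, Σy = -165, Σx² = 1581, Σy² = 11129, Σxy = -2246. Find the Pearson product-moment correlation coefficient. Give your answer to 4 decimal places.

-0.2930

Numerator: nΣxy − (Σx)(Σy) = 11·(-2246) − (121)(-165) = -4741
Denominator: √[(nΣx²−(Σx)²)(nΣy²−(Σy)²)]
  nΣx²−(Σx)² = 11·1581 − 14641 = 2750;  nΣy²−(Σy)² = 11·11129 − 27225 = 95194
  √(2750·95194) = √261783500 = 16179.7250
r = -4741 / 16179.7250 = -0.2930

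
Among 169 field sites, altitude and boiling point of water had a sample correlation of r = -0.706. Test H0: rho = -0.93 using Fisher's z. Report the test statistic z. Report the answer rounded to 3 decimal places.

z_r = atanh(-0.706) = -0.879163,  z_0 = atanh(-0.93) = -1.658390
SE = 1/√(n−3) = 1/√166 = 0.077615
z = (z_r − z_0)/SE = (-0.879163 − (-1.658390)) / 0.077615 = 0.779227 / 0.077615 = 10.040

10.040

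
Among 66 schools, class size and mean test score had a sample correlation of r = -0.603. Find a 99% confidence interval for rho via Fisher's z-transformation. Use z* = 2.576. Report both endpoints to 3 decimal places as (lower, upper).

(-0.771, -0.357)

z_r = atanh(-0.603) = -0.697848;  SE = 1/√(n−3) = 1/√63 = 0.125988
z-limits: -0.697848 ± 2.576·0.125988 = -0.697848 ± 0.324545 = [-1.022393, -0.373303]
ρ-limits: (tanh -1.022393, tanh -0.373303) = (-0.771, -0.357)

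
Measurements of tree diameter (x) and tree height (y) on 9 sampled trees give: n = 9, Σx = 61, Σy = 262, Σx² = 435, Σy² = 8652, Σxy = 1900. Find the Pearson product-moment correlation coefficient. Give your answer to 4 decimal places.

S_xy = nΣxy − ΣxΣy = 9·1900 − 61·262 = 17100 − 15982 = 1118
S_xx = nΣx² − (Σx)² = 9·435 − 61² = 3915 − 3721 = 194
S_yy = nΣy² − (Σy)² = 9·8652 − 262² = 77868 − 68644 = 9224
r = S_xy / √(S_xx·S_yy) = 1118 / √(194·9224) = 1118 / √1789456 = 1118 / 1337.7055 = 0.8358

0.8358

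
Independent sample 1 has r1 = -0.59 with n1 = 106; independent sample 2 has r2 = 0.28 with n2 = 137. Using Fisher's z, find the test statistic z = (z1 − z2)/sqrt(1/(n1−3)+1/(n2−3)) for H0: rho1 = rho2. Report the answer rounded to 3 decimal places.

Fisher z-transforms: z1 = atanh(-0.59) = -0.677666, z2 = atanh(0.28) = 0.287682; difference d = -0.965348
Var(d) = 1/103 + 1/134 = 0.0097087 + 0.0074627 = 0.0171714
z = d/√Var(d) = -0.965348 / √0.0171714 = -0.965348 / 0.131040 = -7.367

-7.367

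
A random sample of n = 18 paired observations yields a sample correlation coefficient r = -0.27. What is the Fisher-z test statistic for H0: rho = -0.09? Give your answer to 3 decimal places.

z_r = atanh(-0.27) = -0.276864,  z_0 = atanh(-0.09) = -0.090244
SE = 1/√(n−3) = 1/√15 = 0.258199
z = (z_r − z_0)/SE = (-0.276864 − (-0.090244)) / 0.258199 = -0.186620 / 0.258199 = -0.723

-0.723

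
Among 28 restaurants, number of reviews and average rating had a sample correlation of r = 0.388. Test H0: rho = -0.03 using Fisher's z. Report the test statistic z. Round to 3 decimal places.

2.197

z_r = atanh(0.388) = 0.409443,  z_0 = atanh(-0.03) = -0.030009
SE = 1/√(n−3) = 1/√25 = 0.200000
z = (z_r − z_0)/SE = (0.409443 − (-0.030009)) / 0.200000 = 0.439452 / 0.200000 = 2.197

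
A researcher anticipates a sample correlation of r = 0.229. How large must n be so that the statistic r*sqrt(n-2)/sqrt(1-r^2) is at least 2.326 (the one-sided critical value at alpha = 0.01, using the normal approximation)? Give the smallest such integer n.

Need r·√(n−2)/√(1−r²) ≥ 2.326
√(n−2) ≥ 2.326·√(1−0.052441) / 0.229 = 2.326·0.973426 / 0.229 = 9.8873
n−2 ≥ 97.7587  ⇒  n ≥ 99.7587
Smallest integer n = 100

100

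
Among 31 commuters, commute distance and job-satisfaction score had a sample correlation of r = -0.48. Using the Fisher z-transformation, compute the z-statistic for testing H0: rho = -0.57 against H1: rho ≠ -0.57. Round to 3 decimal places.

z_r = atanh(-0.48) = -0.522984,  z_0 = atanh(-0.57) = -0.647523
SE = 1/√(n−3) = 1/√28 = 0.188982
z = (z_r − z_0)/SE = (-0.522984 − (-0.647523)) / 0.188982 = 0.124539 / 0.188982 = 0.659

0.659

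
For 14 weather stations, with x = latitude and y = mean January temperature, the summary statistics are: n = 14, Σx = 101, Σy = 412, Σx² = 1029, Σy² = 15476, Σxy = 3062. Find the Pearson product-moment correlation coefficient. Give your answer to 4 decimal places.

0.0894

Numerator: nΣxy − (Σx)(Σy) = 14·3062 − (101)(412) = 1256
Denominator: √[(nΣx²−(Σx)²)(nΣy²−(Σy)²)]
  nΣx²−(Σx)² = 14·1029 − 10201 = 4205;  nΣy²−(Σy)² = 14·15476 − 169744 = 46920
  √(4205·46920) = √197298600 = 14046.3020
r = 1256 / 14046.3020 = 0.0894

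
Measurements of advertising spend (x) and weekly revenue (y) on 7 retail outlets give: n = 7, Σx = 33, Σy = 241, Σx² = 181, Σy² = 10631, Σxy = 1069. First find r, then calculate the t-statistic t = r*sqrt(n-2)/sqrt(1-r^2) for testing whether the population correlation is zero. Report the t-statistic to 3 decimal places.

-0.641

S_xy = nΣxy − ΣxΣy = 7·1069 − 33·241 = 7483 − 7953 = -470
S_xx = nΣx² − (Σx)² = 7·181 − 33² = 1267 − 1089 = 178
S_yy = nΣy² − (Σy)² = 7·10631 − 241² = 74417 − 58081 = 16336
r = S_xy / √(S_xx·S_yy) = -470 / √(178·16336) = -470 / √2907808 = -470 / 1705.2296 = -0.2756
t = r·√(n−2)/√(1−r²) = -0.2756·√5 / √(1−0.075955) = -0.616260 / 0.961273 = -0.641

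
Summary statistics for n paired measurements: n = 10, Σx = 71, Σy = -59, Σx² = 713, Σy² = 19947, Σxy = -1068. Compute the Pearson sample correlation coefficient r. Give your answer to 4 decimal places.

S_xy = nΣxy − ΣxΣy = 10·(-1068) − 71·(-59) = -10680 − (-4189) = -6491
S_xx = nΣx² − (Σx)² = 10·713 − 71² = 7130 − 5041 = 2089
S_yy = nΣy² − (Σy)² = 10·19947 − (-59)² = 199470 − 3481 = 195989
r = S_xy / √(S_xx·S_yy) = -6491 / √(2089·195989) = -6491 / √409421021 = -6491 / 20234.1548 = -0.3208

-0.3208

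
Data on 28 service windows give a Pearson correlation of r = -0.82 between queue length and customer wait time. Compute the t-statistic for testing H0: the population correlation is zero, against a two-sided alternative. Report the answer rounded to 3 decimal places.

1 − r² = 1 − 0.6724 = 0.3276;  √(1−r²) = 0.572364
√(n−2) = √26 = 5.099020
t = r·√(n−2)/√(1−r²) = -0.82 · 5.099020 / 0.572364 = -7.305

-7.305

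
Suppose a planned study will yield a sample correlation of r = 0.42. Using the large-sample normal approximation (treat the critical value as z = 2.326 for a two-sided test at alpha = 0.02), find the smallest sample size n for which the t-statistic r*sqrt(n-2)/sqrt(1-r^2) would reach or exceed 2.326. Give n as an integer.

28

r√(n−2)/√(1−r²) ≥ 2.326  ⇔  n−2 ≥ (2.326)²·(1−r²)/r²
(1−r²)/r² = (1−0.1764)/0.1764 = 4.6689
n ≥ 2 + 5.410276·4.6689 = 2 + 25.2600 = 27.2600
⌈27.2600⌉ = 28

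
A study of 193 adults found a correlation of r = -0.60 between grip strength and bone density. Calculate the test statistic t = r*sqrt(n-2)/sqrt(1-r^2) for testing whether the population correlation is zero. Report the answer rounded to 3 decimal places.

-10.365

t = r·√(n−2) / √(1−r²) with r = -0.60, n = 193
  = -0.60·√191 / √(1 − 0.3600)
  = -0.60·13.820275 / 0.800000
  = -8.292165 / 0.800000 = -10.365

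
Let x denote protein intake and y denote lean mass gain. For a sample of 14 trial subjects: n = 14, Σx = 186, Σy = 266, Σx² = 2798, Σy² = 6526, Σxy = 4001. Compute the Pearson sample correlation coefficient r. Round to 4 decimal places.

0.6733

S_xy = nΣxy − ΣxΣy = 14·4001 − 186·266 = 56014 − 49476 = 6538
S_xx = nΣx² − (Σx)² = 14·2798 − 186² = 39172 − 34596 = 4576
S_yy = nΣy² − (Σy)² = 14·6526 − 266² = 91364 − 70756 = 20608
r = S_xy / √(S_xx·S_yy) = 6538 / √(4576·20608) = 6538 / √94302208 = 6538 / 9710.9324 = 0.6733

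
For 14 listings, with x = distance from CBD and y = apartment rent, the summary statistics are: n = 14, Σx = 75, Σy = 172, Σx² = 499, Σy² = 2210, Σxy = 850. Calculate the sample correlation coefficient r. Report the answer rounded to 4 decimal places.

-0.7361

Numerator: nΣxy − (Σx)(Σy) = 14·850 − (75)(172) = -1000
Denominator: √[(nΣx²−(Σx)²)(nΣy²−(Σy)²)]
  nΣx²−(Σx)² = 14·499 − 5625 = 1361;  nΣy²−(Σy)² = 14·2210 − 29584 = 1356
  √(1361·1356) = √1845516 = 1358.4977
r = -1000 / 1358.4977 = -0.7361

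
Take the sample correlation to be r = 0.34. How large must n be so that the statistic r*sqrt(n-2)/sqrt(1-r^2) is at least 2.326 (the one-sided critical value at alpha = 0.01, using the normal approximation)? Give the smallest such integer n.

Need r·√(n−2)/√(1−r²) ≥ 2.326
√(n−2) ≥ 2.326·√(1−0.1156) / 0.34 = 2.326·0.940425 / 0.34 = 6.4336
n−2 ≥ 41.3912  ⇒  n ≥ 43.3912
Smallest integer n = 44

44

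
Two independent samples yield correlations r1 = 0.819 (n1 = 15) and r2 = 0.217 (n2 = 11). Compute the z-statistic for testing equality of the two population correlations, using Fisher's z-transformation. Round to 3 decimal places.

Fisher z-transforms: z1 = atanh(0.819) = 1.153773, z2 = atanh(0.217) = 0.220506; difference d = 0.933267
Var(d) = 1/12 + 1/8 = 0.0833333 + 0.1250000 = 0.2083333
z = d/√Var(d) = 0.933267 / √0.2083333 = 0.933267 / 0.456435 = 2.045

2.045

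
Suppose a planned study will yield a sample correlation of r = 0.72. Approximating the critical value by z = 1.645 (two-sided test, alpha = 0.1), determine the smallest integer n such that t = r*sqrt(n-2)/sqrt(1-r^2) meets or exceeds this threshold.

5

Need r·√(n−2)/√(1−r²) ≥ 1.645
√(n−2) ≥ 1.645·√(1−0.5184) / 0.72 = 1.645·0.693974 / 0.72 = 1.5855
n−2 ≥ 2.5138  ⇒  n ≥ 4.5138
Smallest integer n = 5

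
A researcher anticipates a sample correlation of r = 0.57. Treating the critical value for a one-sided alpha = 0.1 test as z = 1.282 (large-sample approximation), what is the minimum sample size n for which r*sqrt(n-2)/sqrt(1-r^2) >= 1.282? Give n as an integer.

Need r·√(n−2)/√(1−r²) ≥ 1.282
√(n−2) ≥ 1.282·√(1−0.3249) / 0.57 = 1.282·0.821645 / 0.57 = 1.8480
n−2 ≥ 3.4151  ⇒  n ≥ 5.4151
Smallest integer n = 6

6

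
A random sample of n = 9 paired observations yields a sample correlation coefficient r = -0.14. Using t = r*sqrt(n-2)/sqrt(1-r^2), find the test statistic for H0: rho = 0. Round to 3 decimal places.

-0.374

1 − r² = 1 − 0.0196 = 0.9804;  √(1−r²) = 0.990152
√(n−2) = √7 = 2.645751
t = r·√(n−2)/√(1−r²) = -0.14 · 2.645751 / 0.990152 = -0.374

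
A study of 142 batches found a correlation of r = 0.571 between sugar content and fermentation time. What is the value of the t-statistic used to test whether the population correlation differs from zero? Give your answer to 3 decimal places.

1 − r² = 1 − 0.326041 = 0.673959;  √(1−r²) = 0.820950
√(n−2) = √140 = 11.832160
t = r·√(n−2)/√(1−r²) = 0.571 · 11.832160 / 0.820950 = 8.230

8.230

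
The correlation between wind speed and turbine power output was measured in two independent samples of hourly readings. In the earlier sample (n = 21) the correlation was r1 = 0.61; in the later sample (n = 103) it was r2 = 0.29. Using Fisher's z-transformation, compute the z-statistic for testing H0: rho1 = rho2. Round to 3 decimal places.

1.603

z1 = atanh(0.61) = 0.708921,  z2 = atanh(0.29) = 0.298566
SE = √(1/(n1−3) + 1/(n2−3)) = √(1/18 + 1/100) = √(0.0555556 + 0.0100000) = √0.0655556 = 0.256038
z = (z1 − z2)/SE = (0.708921 − 0.298566) / 0.256038 = 0.410355 / 0.256038 = 1.603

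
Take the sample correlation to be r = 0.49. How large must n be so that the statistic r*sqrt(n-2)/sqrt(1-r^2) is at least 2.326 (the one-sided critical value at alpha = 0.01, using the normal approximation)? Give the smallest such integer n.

20

r√(n−2)/√(1−r²) ≥ 2.326  ⇔  n−2 ≥ (2.326)²·(1−r²)/r²
(1−r²)/r² = (1−0.2401)/0.2401 = 3.1649
n ≥ 2 + 5.410276·3.1649 = 2 + 17.1230 = 19.1230
⌈19.1230⌉ = 20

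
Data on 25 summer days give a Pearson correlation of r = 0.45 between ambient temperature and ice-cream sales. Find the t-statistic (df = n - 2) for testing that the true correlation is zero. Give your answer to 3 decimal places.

2.417

1 − r² = 1 − 0.2025 = 0.7975;  √(1−r²) = 0.893029
√(n−2) = √23 = 4.795832
t = r·√(n−2)/√(1−r²) = 0.45 · 4.795832 / 0.893029 = 2.417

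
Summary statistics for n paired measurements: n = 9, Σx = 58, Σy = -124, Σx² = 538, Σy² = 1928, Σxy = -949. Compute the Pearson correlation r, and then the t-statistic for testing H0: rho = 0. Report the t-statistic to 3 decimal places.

S_xy = nΣxy − ΣxΣy = 9·(-949) − 58·(-124) = -8541 − (-7192) = -1349
S_xx = nΣx² − (Σx)² = 9·538 − 58² = 4842 − 3364 = 1478
S_yy = nΣy² − (Σy)² = 9·1928 − (-124)² = 17352 − 15376 = 1976
r = S_xy / √(S_xx·S_yy) = -1349 / √(1478·1976) = -1349 / √2920528 = -1349 / 1708.9552 = -0.7894
t = r·√(n−2)/√(1−r²) = -0.7894·√7 / √(1−0.623152) = -2.088556 / 0.613879 = -3.402

-3.402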